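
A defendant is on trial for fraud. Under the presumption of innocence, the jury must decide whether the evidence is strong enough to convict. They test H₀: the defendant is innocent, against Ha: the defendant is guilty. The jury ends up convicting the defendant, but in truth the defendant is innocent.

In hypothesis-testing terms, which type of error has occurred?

'Convicting the defendant' corresponds to rejecting H₀.
H₀ was rejected but H₀ is true — a Type I error (false positive).

Type I error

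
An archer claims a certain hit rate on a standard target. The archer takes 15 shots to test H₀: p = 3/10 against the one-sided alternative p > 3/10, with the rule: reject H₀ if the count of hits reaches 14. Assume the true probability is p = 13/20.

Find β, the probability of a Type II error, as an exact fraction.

β = P(fail to reject H₀ | Ha true) = P(K ≤ 13 | p = 13/20), K ~ Binomial(15, 13/20).
Summing C(15,j)·(13/20)^j·(7/20)^{15-j} for j = 0..13 gives 16151694793243741949/16384000000000000000.

16151694793243741949/16384000000000000000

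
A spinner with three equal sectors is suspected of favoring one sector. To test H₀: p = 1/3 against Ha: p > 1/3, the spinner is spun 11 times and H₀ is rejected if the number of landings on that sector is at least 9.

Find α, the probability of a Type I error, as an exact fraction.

1/729

α = P(reject H₀ | H₀ true) = P(K ≥ 9 | p = 1/3), with K ~ Binomial(11, 1/3).
Summing C(11,j)(1/3)^j(2/3)^{11−j} for j = 9,…,11 gives 1/729.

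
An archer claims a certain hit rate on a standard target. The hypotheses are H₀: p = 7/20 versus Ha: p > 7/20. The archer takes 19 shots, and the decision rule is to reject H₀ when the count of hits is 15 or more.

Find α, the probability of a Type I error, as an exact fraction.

30172619187361172599/262144000000000000000000

Under H₀, Y ~ Binomial(19, 7/20), and α = P(Y ≥ 15).
Adding the binomial terms for j = 15 through 19 with p = 7/20 yields 30172619187361172599/262144000000000000000000.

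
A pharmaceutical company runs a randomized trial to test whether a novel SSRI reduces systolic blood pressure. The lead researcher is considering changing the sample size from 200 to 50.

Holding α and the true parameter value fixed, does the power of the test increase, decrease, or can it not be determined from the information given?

It decreases.

Reducing n widens both sampling distributions, so the test has less ability to distinguish Ha from H₀.
Since power = 1 − β and β increases, power decreases.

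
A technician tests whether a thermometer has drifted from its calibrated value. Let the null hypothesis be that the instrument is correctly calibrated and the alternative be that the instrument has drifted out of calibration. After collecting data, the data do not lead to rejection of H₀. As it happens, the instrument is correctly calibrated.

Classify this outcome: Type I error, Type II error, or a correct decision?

The test retained a true H₀ — the decision matches the true state.

No error — this is a correct decision.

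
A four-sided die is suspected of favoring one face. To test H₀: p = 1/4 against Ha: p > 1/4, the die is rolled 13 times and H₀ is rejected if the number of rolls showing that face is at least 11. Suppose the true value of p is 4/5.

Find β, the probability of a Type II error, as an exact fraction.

β = P(fail to reject H₀ | Ha true) = P(K ≤ 10 | p = 4/5), K ~ Binomial(13, 4/5).
Adding the binomial probabilities P(K=0)+…+P(K=10) at p = 4/5 gives 608334741/1220703125.

608334741/1220703125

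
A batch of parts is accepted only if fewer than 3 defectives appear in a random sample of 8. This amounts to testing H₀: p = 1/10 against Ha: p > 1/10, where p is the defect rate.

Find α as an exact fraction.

3809179/100000000

α = P(reject H₀ | H₀ true) = P(S ≥ 3 | p = 1/10), S ~ Binomial(8, 1/10).
α = 1 − P(S ≤ 2) = 1 − 96190821/100000000 = 3809179/100000000.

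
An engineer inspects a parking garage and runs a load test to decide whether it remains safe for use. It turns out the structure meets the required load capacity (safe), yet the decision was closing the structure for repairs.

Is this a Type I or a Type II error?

Type I error

The null hypothesis here is that the structure meets the required load capacity (safe).
'Closing the structure for repairs' corresponds to rejecting H₀.
H₀ was rejected but H₀ is true — a Type I error (false positive).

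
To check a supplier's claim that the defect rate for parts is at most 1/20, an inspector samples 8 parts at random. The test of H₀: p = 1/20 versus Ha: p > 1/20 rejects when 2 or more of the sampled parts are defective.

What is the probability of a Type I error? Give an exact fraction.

The significance level is the probability, assuming p = 1/20, of seeing 2 or more defectives in 8 draws.
Computing the lower-tail complement: 1 − 24134536953/25600000000 = 1465463047/25600000000.

1465463047/25600000000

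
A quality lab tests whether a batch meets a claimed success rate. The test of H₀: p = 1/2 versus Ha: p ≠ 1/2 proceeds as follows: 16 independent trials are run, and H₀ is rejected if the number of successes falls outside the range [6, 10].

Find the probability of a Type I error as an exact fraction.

α = P(K ≤ 5 or K ≥ 11 | p = 1/2), K ~ Binomial(16, 1/2).
The two tails are symmetric, so α = 2·(1 + 16 + 120 + 560 + 1820 + 4368)/2^16 = 13770/65536 = 6885/32768.

6885/32768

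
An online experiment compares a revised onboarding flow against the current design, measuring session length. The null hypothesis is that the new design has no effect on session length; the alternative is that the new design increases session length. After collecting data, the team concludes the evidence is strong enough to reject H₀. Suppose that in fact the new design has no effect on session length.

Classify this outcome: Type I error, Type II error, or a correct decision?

Type I error

H₀ was rejected, but H₀ is actually true.
Rejecting a true null hypothesis is a Type I error (false positive).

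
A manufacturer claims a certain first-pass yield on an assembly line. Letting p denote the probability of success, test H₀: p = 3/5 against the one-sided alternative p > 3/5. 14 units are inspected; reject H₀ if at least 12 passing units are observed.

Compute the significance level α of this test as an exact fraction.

α = P(reject H₀ | H₀ true) = P(Y ≥ 12 | p = 3/5), with Y ~ Binomial(14, 3/5).
Adding the binomial terms for j = 12 through 14 with p = 3/5 yields 242868537/6103515625.

242868537/6103515625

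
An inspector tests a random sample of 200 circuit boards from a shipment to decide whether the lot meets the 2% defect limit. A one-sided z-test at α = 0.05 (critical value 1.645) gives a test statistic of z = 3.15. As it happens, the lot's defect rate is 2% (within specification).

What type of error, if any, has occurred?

Type I error

The conventional null hypothesis is that the lot's defect rate is 2% (within specification).
Since z = 3.15 > z* = 1.645, H₀ is rejected.
H₀ is true (actually the lot's defect rate is 2% (within specification)).
Rejecting a true H₀ is a Type I error.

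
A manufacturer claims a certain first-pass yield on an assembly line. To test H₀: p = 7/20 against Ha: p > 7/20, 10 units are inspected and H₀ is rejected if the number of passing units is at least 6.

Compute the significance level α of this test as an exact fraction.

486062490487/5120000000000

Under H₀, S ~ Binomial(10, 7/20), and α = P(S ≥ 6).
P(S ≥ 6) = Σ_{j=6}^{10} C(10,j)·(7/20)^j·(13/20)^{10-j} = 486062490487/5120000000000.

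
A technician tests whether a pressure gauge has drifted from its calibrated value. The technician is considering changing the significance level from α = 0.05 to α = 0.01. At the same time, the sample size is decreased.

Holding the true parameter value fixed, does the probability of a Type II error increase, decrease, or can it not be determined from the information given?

Lowering α raises the bar for rejection; under Ha, the test now fails to reject on outcomes it previously would have rejected. Reducing n widens both sampling distributions, so the test has less ability to distinguish Ha from H₀. Both changes push β in the same direction.

It increases.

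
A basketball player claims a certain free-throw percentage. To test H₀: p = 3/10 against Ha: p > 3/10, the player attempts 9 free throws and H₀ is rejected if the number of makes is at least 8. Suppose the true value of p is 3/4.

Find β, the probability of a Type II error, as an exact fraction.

45853/65536

Under the alternative p = 3/4, K ~ Binomial(9, 3/4); β is the probability the test does not reject, P(K < 8).
Summing C(9,j)·(3/4)^j·(1/4)^{9-j} for j = 0..7 gives 45853/65536.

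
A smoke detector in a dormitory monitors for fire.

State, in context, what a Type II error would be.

A Type II error would mean concluding that there is no fire (or at least failing to establish that there is a fire) when in fact there is a fire.

With the conventional null hypothesis that there is no fire:
A Type II error is failing to reject H₀ when H₀ is false.
Here that means remaining silent when actually there is a fire.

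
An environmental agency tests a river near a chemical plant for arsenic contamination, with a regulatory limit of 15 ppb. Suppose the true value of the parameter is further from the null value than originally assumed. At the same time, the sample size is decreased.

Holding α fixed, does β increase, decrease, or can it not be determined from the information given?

Cannot be determined from the information given.

The first change alone would make β decrease; the second alone would make β increase. Which effect dominates depends on the magnitudes, which are not given.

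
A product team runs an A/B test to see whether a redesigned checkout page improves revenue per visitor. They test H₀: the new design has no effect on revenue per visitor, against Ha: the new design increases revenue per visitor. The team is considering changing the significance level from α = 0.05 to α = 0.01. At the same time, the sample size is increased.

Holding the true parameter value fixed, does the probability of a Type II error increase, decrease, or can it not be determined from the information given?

Cannot be determined from the information given.

The first change alone would make β increase; the second alone would make β decrease. Which effect dominates depends on the magnitudes, which are not given.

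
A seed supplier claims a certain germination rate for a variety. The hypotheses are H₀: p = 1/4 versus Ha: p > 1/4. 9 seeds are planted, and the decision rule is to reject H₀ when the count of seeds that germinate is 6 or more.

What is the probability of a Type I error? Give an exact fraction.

The Type I error probability is α = P(S ≥ 6) computed under H₀, where S ~ Binomial(9, 1/4).
Summing C(9,j)(1/4)^j(3/4)^{9−j} for j = 6,…,9 gives 655/65536.

655/65536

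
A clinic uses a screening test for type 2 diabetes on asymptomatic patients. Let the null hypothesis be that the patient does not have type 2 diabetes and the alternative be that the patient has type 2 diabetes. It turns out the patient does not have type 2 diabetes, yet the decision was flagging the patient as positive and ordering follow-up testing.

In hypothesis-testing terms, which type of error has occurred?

Type I error

'Flagging the patient as positive and ordering follow-up testing' corresponds to rejecting H₀.
H₀ was rejected but H₀ is true — a Type I error (false positive).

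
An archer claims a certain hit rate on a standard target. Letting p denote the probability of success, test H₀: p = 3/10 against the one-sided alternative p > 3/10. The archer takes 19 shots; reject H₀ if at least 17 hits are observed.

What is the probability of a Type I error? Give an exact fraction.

Under H₀, X ~ Binomial(19, 3/10), and α = P(X ≥ 17).
Summing C(19,j)(3/10)^j(7/10)^{19−j} for j = 17,…,19 gives 1134754612281/10000000000000000000.

1134754612281/10000000000000000000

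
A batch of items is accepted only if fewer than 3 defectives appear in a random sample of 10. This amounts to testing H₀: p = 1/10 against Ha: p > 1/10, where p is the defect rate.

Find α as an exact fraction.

α = P(reject H₀ | H₀ true) = P(Y ≥ 3 | p = 1/10), Y ~ Binomial(10, 1/10).
Via the complement, α = 1 − Σ_{j=0}^{2} C(10,j)(1/10)^j(9/10)^{10-j} = 87738533/1250000000.

87738533/1250000000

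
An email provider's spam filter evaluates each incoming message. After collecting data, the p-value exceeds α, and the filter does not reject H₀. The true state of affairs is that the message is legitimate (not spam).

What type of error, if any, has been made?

The conventional null hypothesis here is that the message is legitimate (not spam).
The test retained a true H₀ — the decision matches the true state.

Neither — the decision is correct.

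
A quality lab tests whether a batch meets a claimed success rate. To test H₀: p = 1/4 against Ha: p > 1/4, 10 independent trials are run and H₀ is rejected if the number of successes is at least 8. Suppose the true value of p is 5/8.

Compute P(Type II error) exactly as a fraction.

211794831/268435456

Under the alternative p = 5/8, K ~ Binomial(10, 5/8); β is the probability the test does not reject, P(K < 8).
Equivalently, β = 1 − P(K ≥ 8) = 211794831/268435456.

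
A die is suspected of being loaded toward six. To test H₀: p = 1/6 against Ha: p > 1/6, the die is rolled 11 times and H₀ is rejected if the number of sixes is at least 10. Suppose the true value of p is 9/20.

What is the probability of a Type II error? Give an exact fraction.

20434671802787/20480000000000

A Type II error is failing to reject when Ha holds: with p = 9/20, β = P(X ≤ 9).
Summing C(11,j)·(9/20)^j·(11/20)^{11-j} for j = 0..9 gives 20434671802787/20480000000000.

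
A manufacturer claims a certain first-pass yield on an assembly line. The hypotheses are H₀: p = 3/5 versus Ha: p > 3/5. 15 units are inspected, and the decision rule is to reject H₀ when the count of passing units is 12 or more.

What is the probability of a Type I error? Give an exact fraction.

2761898877/30517578125

The Type I error probability is α = P(Y ≥ 12) computed under H₀, where Y ~ Binomial(15, 3/5).
Summing C(15,j)(3/5)^j(2/5)^{15−j} for j = 12,…,15 gives 2761898877/30517578125.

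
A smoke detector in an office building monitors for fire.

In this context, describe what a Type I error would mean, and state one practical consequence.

A Type I error would mean concluding that there is a fire when in fact there is no fire. Consequence: the building is evacuated for a false alarm, disrupting work.

With the conventional null hypothesis that there is no fire:
A Type I error is rejecting H₀ when H₀ is true.
Here that means sounding the alarm and evacuating the building when actually there is no fire.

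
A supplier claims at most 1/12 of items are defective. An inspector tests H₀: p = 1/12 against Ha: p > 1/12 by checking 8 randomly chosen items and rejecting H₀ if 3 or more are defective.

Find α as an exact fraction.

3373913/143327232

The significance level is the probability, assuming p = 1/12, of seeing 3 or more defectives in 8 draws.
Computing the lower-tail complement: 1 − 139953319/143327232 = 3373913/143327232.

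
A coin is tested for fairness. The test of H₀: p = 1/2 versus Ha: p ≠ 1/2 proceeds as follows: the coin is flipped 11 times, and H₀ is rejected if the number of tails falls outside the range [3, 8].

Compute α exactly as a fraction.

67/1024

α = P(X ≤ 2 or X ≥ 9 | p = 1/2), X ~ Binomial(11, 1/2).
By symmetry, α = 2·P(X ≤ 2) = 2·(1 + 11 + 55)/2048 = 134/2048 = 67/1024.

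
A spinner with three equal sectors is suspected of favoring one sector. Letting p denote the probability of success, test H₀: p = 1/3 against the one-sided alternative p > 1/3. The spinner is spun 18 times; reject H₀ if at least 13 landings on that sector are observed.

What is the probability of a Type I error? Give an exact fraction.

The Type I error probability is α = P(X ≥ 13) computed under H₀, where X ~ Binomial(18, 1/3).
Summing C(18,j)(1/3)^j(2/3)^{18−j} for j = 13,…,18 gives 330313/387420489.

330313/387420489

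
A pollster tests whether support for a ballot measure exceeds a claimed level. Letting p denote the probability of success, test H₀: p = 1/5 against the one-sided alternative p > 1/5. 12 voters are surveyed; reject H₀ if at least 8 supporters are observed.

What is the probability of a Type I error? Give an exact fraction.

28381/48828125

α = P(reject H₀ | H₀ true) = P(Y ≥ 8 | p = 1/5), with Y ~ Binomial(12, 1/5).
Summing C(12,j)(1/5)^j(4/5)^{12−j} for j = 8,…,12 gives 28381/48828125.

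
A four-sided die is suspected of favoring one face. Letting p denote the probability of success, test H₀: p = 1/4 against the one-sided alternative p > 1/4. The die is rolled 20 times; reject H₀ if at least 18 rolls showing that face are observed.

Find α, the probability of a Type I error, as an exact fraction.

1771/1099511627776

The Type I error probability is α = P(S ≥ 18) computed under H₀, where S ~ Binomial(20, 1/4).
Summing C(20,j)(1/4)^j(3/4)^{20−j} for j = 18,…,20 gives 1771/1099511627776.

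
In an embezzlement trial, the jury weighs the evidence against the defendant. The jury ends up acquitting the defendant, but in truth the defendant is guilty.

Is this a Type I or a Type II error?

Type II error

The null hypothesis here is that the defendant is innocent.
'Acquitting the defendant' corresponds to failing to reject H₀.
H₀ was not rejected but H₀ is false — a Type II error (false negative).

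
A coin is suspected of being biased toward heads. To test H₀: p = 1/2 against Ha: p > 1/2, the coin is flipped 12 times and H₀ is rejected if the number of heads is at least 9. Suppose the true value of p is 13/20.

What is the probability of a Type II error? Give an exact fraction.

535222111290433/819200000000000

Under the alternative p = 13/20, X ~ Binomial(12, 13/20); β is the probability the test does not reject, P(X < 9).
Equivalently, β = 1 − P(X ≥ 9) = 535222111290433/819200000000000.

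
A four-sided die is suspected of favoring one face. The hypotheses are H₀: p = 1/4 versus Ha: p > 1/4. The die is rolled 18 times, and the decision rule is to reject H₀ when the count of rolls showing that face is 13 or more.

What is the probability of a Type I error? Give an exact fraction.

588337/17179869184

Under H₀, K ~ Binomial(18, 1/4), and α = P(K ≥ 13).
P(K ≥ 13) = Σ_{j=13}^{18} C(18,j)·(1/4)^j·(3/4)^{18-j} = 588337/17179869184.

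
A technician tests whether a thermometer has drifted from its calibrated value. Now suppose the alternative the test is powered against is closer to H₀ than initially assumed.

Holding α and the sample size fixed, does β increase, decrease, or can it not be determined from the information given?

It increases.

A smaller departure from H₀ means the test statistic under Ha is distributed closer to where it would be under H₀; rejection becomes less likely.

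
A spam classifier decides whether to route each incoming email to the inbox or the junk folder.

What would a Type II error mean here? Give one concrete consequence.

With the conventional null hypothesis that the message is legitimate (not spam):
A Type II error is failing to reject H₀ when H₀ is false.
Here that means delivering the message to the inbox when actually the message is spam.

A Type II error would mean concluding that the message is legitimate (not spam) (or at least failing to establish that the message is spam) when in fact the message is spam. Consequence: spam reaches the user's inbox.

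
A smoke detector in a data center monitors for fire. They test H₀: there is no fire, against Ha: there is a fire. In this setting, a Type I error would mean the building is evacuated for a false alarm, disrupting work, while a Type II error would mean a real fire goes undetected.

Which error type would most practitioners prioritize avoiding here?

The Type II consequence (a real fire goes undetected) is more severe than the Type I consequence (the building is evacuated for a false alarm, disrupting work).

Type II error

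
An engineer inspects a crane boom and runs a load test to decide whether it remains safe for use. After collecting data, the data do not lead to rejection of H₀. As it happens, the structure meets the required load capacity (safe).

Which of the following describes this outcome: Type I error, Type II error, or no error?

No error (correct decision).

The conventional null hypothesis here is that the structure meets the required load capacity (safe).
The test retained a true H₀ — the decision matches the true state.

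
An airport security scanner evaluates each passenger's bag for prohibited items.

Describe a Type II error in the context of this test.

With the conventional null hypothesis that the bag contains no prohibited items:
A Type II error is failing to reject H₀ when H₀ is false.
Here that means letting the bag through when actually the bag contains a prohibited item.

A Type II error would mean concluding that the bag contains no prohibited items (or at least failing to establish that the bag contains a prohibited item) when in fact the bag contains a prohibited item.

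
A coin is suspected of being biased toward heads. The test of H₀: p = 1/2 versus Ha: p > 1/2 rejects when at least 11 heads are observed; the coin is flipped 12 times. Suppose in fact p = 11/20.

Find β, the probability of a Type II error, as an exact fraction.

Under the alternative p = 11/20, S ~ Binomial(12, 11/20); β is the probability the test does not reject, P(S < 11).
Equivalently, β = 1 − P(S ≥ 11) = 4062047911197291/4096000000000000.

4062047911197291/4096000000000000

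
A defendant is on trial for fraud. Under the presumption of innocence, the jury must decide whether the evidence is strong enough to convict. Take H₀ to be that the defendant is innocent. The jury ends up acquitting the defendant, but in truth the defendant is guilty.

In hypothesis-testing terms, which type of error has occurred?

Type II error

'Acquitting the defendant' corresponds to failing to reject H₀.
H₀ was not rejected but H₀ is false — a Type II error (false negative).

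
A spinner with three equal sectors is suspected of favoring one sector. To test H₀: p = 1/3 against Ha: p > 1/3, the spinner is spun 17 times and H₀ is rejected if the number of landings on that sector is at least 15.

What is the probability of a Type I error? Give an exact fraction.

193/43046721

Under H₀, S ~ Binomial(17, 1/3), and α = P(S ≥ 15).
Adding the binomial terms for j = 15 through 17 with p = 1/3 yields 193/43046721.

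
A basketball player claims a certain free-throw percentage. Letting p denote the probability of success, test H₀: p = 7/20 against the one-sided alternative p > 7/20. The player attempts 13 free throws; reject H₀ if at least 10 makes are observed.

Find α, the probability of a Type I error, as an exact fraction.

5149806264519/2048000000000000

The Type I error probability is α = P(K ≥ 10) computed under H₀, where K ~ Binomial(13, 7/20).
Summing C(13,j)(7/20)^j(13/20)^{13−j} for j = 10,…,13 gives 5149806264519/2048000000000000.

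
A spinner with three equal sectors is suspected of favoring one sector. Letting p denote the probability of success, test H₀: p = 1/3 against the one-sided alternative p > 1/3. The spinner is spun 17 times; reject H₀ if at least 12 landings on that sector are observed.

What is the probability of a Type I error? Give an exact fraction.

80705/43046721

α = P(reject H₀ | H₀ true) = P(X ≥ 12 | p = 1/3), with X ~ Binomial(17, 1/3).
Adding the binomial terms for j = 12 through 17 with p = 1/3 yields 80705/43046721.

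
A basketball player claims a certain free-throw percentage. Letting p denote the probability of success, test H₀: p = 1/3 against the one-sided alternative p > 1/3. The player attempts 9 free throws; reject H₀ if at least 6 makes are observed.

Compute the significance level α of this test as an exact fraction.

Under H₀, K ~ Binomial(9, 1/3), and α = P(K ≥ 6).
P(K ≥ 6) = Σ_{j=6}^{9} C(9,j)·(1/3)^j·(2/3)^{9-j} = 835/19683.

835/19683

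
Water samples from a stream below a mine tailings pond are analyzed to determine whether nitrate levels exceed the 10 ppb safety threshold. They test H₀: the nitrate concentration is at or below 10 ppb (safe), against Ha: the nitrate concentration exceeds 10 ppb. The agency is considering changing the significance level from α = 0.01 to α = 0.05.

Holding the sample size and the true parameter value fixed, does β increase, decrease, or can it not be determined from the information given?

With a larger α the critical value moves toward the center, so more of the Ha sampling distribution lies in the rejection region.

It decreases.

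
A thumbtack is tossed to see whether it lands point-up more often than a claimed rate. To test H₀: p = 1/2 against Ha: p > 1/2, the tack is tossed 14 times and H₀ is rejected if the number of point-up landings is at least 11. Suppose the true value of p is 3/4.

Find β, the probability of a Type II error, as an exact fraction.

A Type II error is failing to reject when Ha holds: with p = 3/4, β = P(Y ≤ 10).
Summing C(14,j)·(3/4)^j·(1/4)^{14-j} for j = 0..10 gives 64244663/134217728.

64244663/134217728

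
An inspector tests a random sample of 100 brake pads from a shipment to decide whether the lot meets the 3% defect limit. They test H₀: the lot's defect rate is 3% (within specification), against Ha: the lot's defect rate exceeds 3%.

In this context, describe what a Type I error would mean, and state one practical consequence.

A Type I error would mean concluding that the lot's defect rate exceeds 3% when in fact the lot's defect rate is 3% (within specification). Consequence: a good lot is scrapped, wasting material and production time.

A Type I error is rejecting H₀ when H₀ is true.
Here that means rejecting the lot and scrapping or reworking it when actually the lot's defect rate is 3% (within specification).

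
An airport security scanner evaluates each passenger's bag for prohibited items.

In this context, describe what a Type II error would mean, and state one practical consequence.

A Type II error would mean concluding that the bag contains no prohibited items (or at least failing to establish that the bag contains a prohibited item) when in fact the bag contains a prohibited item. Consequence: a prohibited item passes through security undetected.

With the conventional null hypothesis that the bag contains no prohibited items:
A Type II error is failing to reject H₀ when H₀ is false.
Here that means letting the bag through when actually the bag contains a prohibited item.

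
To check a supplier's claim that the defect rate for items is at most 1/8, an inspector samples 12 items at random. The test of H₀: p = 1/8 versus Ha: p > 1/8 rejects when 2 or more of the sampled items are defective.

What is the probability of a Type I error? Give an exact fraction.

31150268619/68719476736

The significance level is the probability, assuming p = 1/8, of seeing 2 or more defectives in 12 draws.
α = 1 − P(S ≤ 1) = 1 − 37569208117/68719476736 = 31150268619/68719476736.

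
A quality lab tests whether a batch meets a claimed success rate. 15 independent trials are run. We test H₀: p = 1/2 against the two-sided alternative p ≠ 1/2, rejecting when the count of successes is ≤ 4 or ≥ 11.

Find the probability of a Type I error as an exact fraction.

Under H₀, X ~ Binomial(15, 1/2); α is the probability of landing in either tail, P(X ≤ 4) + P(X ≥ 11).
By symmetry, α = 2·P(X ≤ 4) = 2·(1 + 15 + 105 + 455 + 1365)/32768 = 3882/32768 = 1941/16384.

1941/16384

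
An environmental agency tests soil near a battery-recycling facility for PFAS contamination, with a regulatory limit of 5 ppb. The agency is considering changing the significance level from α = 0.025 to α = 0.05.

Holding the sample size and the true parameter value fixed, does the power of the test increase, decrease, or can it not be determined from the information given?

It increases.

With a larger α the critical value moves toward the center, so more of the Ha sampling distribution lies in the rejection region.
Since power = 1 − β and β decreases, power increases.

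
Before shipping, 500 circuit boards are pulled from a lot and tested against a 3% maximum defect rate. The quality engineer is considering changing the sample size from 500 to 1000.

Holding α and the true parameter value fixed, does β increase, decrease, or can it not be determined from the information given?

It decreases.

Increasing n separates the H₀ and Ha sampling distributions, so under Ha fewer outcomes land in the acceptance region.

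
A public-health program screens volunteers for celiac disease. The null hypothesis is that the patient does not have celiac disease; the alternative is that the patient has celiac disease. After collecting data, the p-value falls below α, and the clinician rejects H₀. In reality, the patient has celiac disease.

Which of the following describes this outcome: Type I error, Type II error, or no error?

Neither — the decision is correct.

The test rejected a false H₀ — the decision matches the true state.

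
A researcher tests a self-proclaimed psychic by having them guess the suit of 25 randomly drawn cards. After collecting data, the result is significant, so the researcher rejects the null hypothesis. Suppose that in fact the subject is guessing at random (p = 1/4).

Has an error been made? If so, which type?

The conventional null hypothesis here is that the subject is guessing at random (p = 1/4).
H₀ was rejected, but H₀ is actually true.
Rejecting a true null hypothesis is a Type I error (false positive).

Type I error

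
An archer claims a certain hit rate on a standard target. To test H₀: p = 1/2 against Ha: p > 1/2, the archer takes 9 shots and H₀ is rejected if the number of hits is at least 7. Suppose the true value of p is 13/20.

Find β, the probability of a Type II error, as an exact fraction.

5301813769/8000000000

A Type II error is failing to reject when Ha holds: with p = 13/20, β = P(S ≤ 6).
Equivalently, β = 1 − P(S ≥ 7) = 5301813769/8000000000.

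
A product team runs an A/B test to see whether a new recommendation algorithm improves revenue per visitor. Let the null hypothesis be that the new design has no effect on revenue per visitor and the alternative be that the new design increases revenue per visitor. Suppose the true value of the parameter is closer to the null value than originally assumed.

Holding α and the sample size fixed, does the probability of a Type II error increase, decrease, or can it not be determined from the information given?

A smaller true effect puts the Ha sampling distribution closer to H₀, so more of it falls in the non-rejection region.

It increases.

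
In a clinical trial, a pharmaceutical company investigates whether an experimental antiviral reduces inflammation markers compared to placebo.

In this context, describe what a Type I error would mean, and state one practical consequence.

With the conventional null hypothesis that the drug has no effect on inflammation markers:
A Type I error is rejecting H₀ when H₀ is true.
Here that means concluding that the drug is effective when actually the drug has no effect on inflammation markers.

A Type I error would mean concluding that the drug reduces inflammation markers when in fact the drug has no effect on inflammation markers. Consequence: resources are spent bringing an ineffective treatment to market.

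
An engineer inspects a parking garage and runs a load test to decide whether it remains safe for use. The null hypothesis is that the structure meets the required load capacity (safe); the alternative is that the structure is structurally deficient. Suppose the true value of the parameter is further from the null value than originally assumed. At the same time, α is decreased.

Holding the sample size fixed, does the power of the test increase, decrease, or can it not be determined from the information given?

The first change alone would make β decrease; the second alone would make β increase. Which effect dominates depends on the magnitudes, which are not given.
Since power = 1 − β, the effect on power is likewise indeterminate.

Cannot be determined from the information given.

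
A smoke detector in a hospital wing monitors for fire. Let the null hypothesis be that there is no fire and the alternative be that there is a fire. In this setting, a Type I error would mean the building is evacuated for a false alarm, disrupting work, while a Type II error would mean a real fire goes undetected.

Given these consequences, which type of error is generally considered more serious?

The Type II consequence (a real fire goes undetected) is more severe than the Type I consequence (the building is evacuated for a false alarm, disrupting work).

Type II error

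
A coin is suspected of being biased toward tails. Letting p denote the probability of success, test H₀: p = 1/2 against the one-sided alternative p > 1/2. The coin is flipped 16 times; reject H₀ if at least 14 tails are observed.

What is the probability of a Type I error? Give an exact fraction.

α = P(reject H₀ | H₀ true) = P(K ≥ 14 | p = 1/2), with K ~ Binomial(16, 1/2).
P(K ≥ 14) = [C(16,14) + C(16,15) + C(16,16)] / 2^16 = (120 + 16 + 1) / 65536 = 137/65536.

137/65536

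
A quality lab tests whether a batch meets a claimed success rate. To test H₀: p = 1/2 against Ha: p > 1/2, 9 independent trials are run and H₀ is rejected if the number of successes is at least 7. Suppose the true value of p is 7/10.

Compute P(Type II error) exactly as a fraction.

268584417/500000000

A Type II error is failing to reject when Ha holds: with p = 7/10, β = P(S ≤ 6).
Adding the binomial probabilities P(S=0)+…+P(S=6) at p = 7/10 gives 268584417/500000000.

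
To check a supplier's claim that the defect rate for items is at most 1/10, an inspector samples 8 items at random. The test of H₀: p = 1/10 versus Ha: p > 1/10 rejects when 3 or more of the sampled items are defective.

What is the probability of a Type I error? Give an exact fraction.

3809179/100000000

Under H₀, K ~ Binomial(8, 1/10); the Type I error rate is P(K ≥ 3).
Computing the lower-tail complement: 1 − 96190821/100000000 = 3809179/100000000.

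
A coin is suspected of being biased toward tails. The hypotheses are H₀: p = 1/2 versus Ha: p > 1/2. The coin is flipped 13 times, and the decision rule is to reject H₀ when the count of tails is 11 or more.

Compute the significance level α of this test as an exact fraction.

The Type I error probability is α = P(X ≥ 11) computed under H₀, where X ~ Binomial(13, 1/2).
That's C(13,11) + C(13,12) + C(13,13) over 2^13, i.e. (78 + 13 + 1)/8192 = 92/8192 = 23/2048.

23/2048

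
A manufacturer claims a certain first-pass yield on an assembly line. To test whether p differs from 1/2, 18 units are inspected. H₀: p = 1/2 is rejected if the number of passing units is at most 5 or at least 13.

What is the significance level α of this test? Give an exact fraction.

Under H₀, Y ~ Binomial(18, 1/2); α is the probability of landing in either tail, P(Y ≤ 5) + P(Y ≥ 13).
The two tails are symmetric, so α = 2·(1 + 18 + 153 + 816 + 3060 + 8568)/2^18 = 25232/262144 = 1577/16384.

1577/16384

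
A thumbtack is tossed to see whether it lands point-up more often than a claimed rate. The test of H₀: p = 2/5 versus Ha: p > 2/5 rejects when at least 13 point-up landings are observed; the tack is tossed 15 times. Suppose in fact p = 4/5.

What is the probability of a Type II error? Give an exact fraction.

β = P(fail to reject H₀ | Ha true) = P(K ≤ 12 | p = 4/5), K ~ Binomial(15, 4/5).
Equivalently, β = 1 − P(K ≥ 13) = 18370873741/30517578125.

18370873741/30517578125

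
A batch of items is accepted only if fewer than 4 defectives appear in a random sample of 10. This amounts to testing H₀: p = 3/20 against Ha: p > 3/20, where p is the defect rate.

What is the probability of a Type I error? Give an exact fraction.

127922685129/2560000000000

The significance level is the probability, assuming p = 3/20, of seeing 4 or more defectives in 10 draws.
Via the complement, α = 1 − Σ_{j=0}^{3} C(10,j)(3/20)^j(17/20)^{10-j} = 127922685129/2560000000000.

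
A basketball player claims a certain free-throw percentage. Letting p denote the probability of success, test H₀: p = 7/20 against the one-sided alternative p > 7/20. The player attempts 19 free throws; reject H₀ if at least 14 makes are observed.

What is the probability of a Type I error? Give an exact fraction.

The Type I error probability is α = P(K ≥ 14) computed under H₀, where K ~ Binomial(19, 7/20).
Summing C(19,j)(7/20)^j(13/20)^{19−j} for j = 14,…,19 gives 441451161257878012297/655360000000000000000000.

441451161257878012297/655360000000000000000000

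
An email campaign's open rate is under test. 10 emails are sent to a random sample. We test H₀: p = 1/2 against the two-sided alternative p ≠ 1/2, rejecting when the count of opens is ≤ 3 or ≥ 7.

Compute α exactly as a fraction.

11/32

The significance level is the null-hypothesis probability of the rejection region {≤3} ∪ {≥7}.
Each tail has probability (1 + 10 + 45 + 120)/1024; doubling gives α = 352/1024 = 11/32.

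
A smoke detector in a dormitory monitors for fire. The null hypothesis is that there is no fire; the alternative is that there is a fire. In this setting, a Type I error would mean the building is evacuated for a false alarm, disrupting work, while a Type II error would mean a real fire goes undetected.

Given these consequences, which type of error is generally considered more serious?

The Type II consequence (a real fire goes undetected) is more severe than the Type I consequence (the building is evacuated for a false alarm, disrupting work).

Type II error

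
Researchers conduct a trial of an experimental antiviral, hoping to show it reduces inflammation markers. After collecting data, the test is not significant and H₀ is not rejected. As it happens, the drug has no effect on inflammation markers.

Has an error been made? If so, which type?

The conventional null hypothesis here is that the drug has no effect on inflammation markers.
The test retained a true H₀ — the decision matches the true state.

No error — this is a correct decision.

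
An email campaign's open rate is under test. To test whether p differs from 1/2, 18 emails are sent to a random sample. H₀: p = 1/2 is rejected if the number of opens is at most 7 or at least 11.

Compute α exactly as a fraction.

15751/32768

The significance level is the null-hypothesis probability of the rejection region {≤7} ∪ {≥11}.
The two tails are symmetric, so α = 2·(1 + 18 + 153 + 816 + 3060 + 8568 + 18564 + 31824)/2^18 = 126008/262144 = 15751/32768.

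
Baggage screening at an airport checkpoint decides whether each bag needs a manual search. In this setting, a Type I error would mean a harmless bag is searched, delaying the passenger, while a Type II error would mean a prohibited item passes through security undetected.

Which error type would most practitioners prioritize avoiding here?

The Type II consequence (a prohibited item passes through security undetected) is more severe than the Type I consequence (a harmless bag is searched, delaying the passenger).

Type II error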